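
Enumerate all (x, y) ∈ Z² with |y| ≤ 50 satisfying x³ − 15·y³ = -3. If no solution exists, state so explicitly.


The equation is x³ - 15y³ = -3. For fixed y, x³ = 15·y³ − 3, so a solution requires the RHS to be a perfect cube.
Strategy: iterate y from -50 to 50, compute RHS = 15·y³ − 3, and check whether it is a (positive or negative) perfect cube.
Check small values of y:
  y = 0: RHS = -3 is not a perfect cube.
  y = 1: RHS = 12 is not a perfect cube.
  y = -1: RHS = -18 is not a perfect cube.
  y = 2: RHS = 117 is not a perfect cube.
  y = -2: RHS = -123 is not a perfect cube.
  y = 3: RHS = 402 is not a perfect cube.
  y = -3: RHS = -408 is not a perfect cube.
Continuing the search up to |y| = 50 finds no solutions either.
No (x, y) in the scanned range satisfies the equation.

No integer solutions with |y| ≤ 50.


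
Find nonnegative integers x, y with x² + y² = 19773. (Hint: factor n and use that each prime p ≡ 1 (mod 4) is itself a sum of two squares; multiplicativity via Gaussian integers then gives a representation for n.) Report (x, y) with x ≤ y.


Step 1: Factor n = 19773 = 3^2 · 13^3.
Step 2: Check the mod-4 condition on each prime factor: 3 ≡ 3 (mod 4), exponent 2 (must be even); 13 ≡ 1 (mod 4), exponent 3.
All primes ≡ 3 (mod 4) appear to even exponent (or don't appear), so by the two-squares theorem n IS expressible as a sum of two squares.
Step 3: Build a representation. Group n = k² · m with k = 3 and m = 13 · 13 · 13 = 2197 (a product of primes ≡ 1 (mod 4)); a representation of m scales to one of n via (k·x)² + (k·y)² = k²(x² + y²). Each prime p ≡ 1 (mod 4) is itself a sum of two squares; find a² by testing p − a² for a perfect square:
  13: 13 − 1² = 12, 13 − 2² = 9 = 3² ⇒ 13 = 2² + 3².
  Combine using the Brahmagupta–Fibonacci identity (a² + b²)(c² + d²) = (ac − bd)² + (ad + bc)² = (ac + bd)² + (ad − bc)²:
  13 · 13 = 169: from (2² + 3²)(2² + 3²), take (2·2 − 3·3, 2·3 + 3·2) = (4 − 9, 6 + 6) = (-5, 12); dropping signs (only squares matter) gives (5, 12); check 5² + 12² = 25 + 144 = 169 ✓.
  169 · 13 = 2197: from (5² + 12²)(2² + 3²), take (5·2 − 12·3, 5·3 + 12·2) = (10 − 36, 15 + 24) = (-26, 39); dropping signs (only squares matter) gives (26, 39); check 26² + 39² = 676 + 1521 = 2197 ✓.
  Scale by k = 3: (3·26, 3·39) = (78, 117).
Step 4: Order so x ≤ y and verify: 78² + 117² = 6084 + 13689 = 19773 = n. ✓

n = 19773 = 78² + 117² (one valid representation with x ≤ y).


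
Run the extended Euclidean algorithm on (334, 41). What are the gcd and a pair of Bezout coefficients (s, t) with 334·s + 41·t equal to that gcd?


Euclidean algorithm on (334, 41) — divide until remainder is 0:
  334 = 8 · 41 + 6
  41 = 6 · 6 + 5
  6 = 1 · 5 + 1
  5 = 5 · 1 + 0
gcd(334, 41) = 1.
Track Bezout coefficients alongside the remainders: start with r₀ = 334 = a·1 + b·0 (s = 1, t = 0) and r₁ = 41 = a·0 + b·1 (s = 0, t = 1); each new remainder r_{k+1} = r_{k-1} − q_k·r_k inherits s_{k+1} = s_{k-1} − q_k·s_k, t_{k+1} = t_{k-1} − q_k·t_k, so r_k = a·s_k + b·t_k at every step:
  q = 8: r = 6, s = 1 − 8·0 = 1, t = 0 − 8·1 = -8  (check: 334·1 + 41·(-8) = 6)
  q = 6: r = 5, s = 0 − 6·1 = -6, t = 1 − 6·(-8) = 49  (check: 334·(-6) + 41·49 = 5)
  q = 1: r = 1, s = 1 − 1·(-6) = 7, t = -8 − 1·49 = -57  (check: 334·7 + 41·(-57) = 1)
The row with r = 1 (the gcd) gives the Bezout coefficients s = 7, t = -57.
Result: 334 · (7) + 41 · (-57) = 1.

gcd(334, 41) = 1; s = 7, t = -57 (check: 334·7 + 41·(-57) = 1).


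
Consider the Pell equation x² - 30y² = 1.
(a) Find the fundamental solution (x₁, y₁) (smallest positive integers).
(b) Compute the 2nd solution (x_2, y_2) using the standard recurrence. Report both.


Step 1: Find the fundamental solution (x₁, y₁) of x² - 30y² = 1.
  Expand √30 as a continued fraction. a₀ = ⌊√30⌋ = 5; iterate m_{k+1} = d_k·a_k − m_k, d_{k+1} = (30 − m_{k+1}²)/d_k, a_{k+1} = ⌊(a₀ + m_{k+1})/d_{k+1}⌋ (starting m₀ = 0, d₀ = 1), with convergents p_k = a_k·p_{k-1} + p_{k-2}, q_k = a_k·q_{k-1} + q_{k-2} (p₋₁ = 1, q₋₁ = 0):
  k = 0: a₀ = 5; p₀/q₀ = 5/1; p₀² − 30·q₀² = 25 − 30 = -5.
  k = 1: m = 5, d = 5, a = ⌊(5 + 5)/5⌋ = 2; p/q = (2·5 + 1)/(2·1 + 0) = 11/2; p² − 30·q² = 121 − 120 = 1.
  The first convergent with p² − 30·q² = 1 gives the fundamental solution (x₁, y₁) = (11, 2).
Step 2: Apply the recurrence (x_{n+1}, y_{n+1}) = (x₁x_n + 30y₁y_n, x₁y_n + y₁x_n) repeatedly.
  From (x_1, y_1) = (11, 2): x_2 = 11·11 + 30·2·2 = 241; y_2 = 11·2 + 2·11 = 44.
Step 3: Verify x_2² - 30·y_2² = 58081 - 58080 = 1 (should be 1). ✓

(x_1, y_1) = (11, 2); (x_2, y_2) = (241, 44).


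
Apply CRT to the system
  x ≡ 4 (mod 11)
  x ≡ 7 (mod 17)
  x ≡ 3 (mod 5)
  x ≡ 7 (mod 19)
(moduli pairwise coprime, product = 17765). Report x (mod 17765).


Product of moduli M = 11 · 17 · 5 · 19 = 17765.
Merge one congruence at a time:
  Start: x ≡ 4 (mod 11).
  Combine with x ≡ 7 (mod 17); new modulus lcm = 187.
    Write x = 4 + 11·t and substitute into x ≡ 7 (mod 17): 11·t ≡ 7 − 4 = 3 (mod 17).
    The inverse of 11 mod 17 is 14 (since 11·14 = 154 = 9·17 + 1), so t ≡ 14·3 = 42 ≡ 8 (mod 17).
    Then x = 4 + 11·8 = 92, valid modulo lcm(11, 17) = 187: x ≡ 92 (mod 187).
  Combine with x ≡ 3 (mod 5); new modulus lcm = 935.
    Write x = 92 + 187·t and substitute into x ≡ 3 (mod 5): 187·t ≡ 3 − 92 = -89 (mod 5).
    Reduce coefficients mod 5: 2·t ≡ 1 (mod 5).
    The inverse of 2 mod 5 is 3 (since 2·3 = 6 = 1·5 + 1), so t ≡ 3·1 = 3 ≡ 3 (mod 5).
    Then x = 92 + 187·3 = 653, valid modulo lcm(187, 5) = 935: x ≡ 653 (mod 935).
  Combine with x ≡ 7 (mod 19); new modulus lcm = 17765.
    Write x = 653 + 935·t and substitute into x ≡ 7 (mod 19): 935·t ≡ 7 − 653 = -646 (mod 19).
    Reduce coefficients mod 19: 4·t ≡ 0 (mod 19).
    The inverse of 4 mod 19 is 5 (since 4·5 = 20 = 1·19 + 1), so t ≡ 5·0 = 0 ≡ 0 (mod 19).
    Then x = 653 + 935·0 = 653, valid modulo lcm(935, 19) = 17765: x ≡ 653 (mod 17765).
Verify against each original: 653 mod 11 = 4, 653 mod 17 = 7, 653 mod 5 = 3, 653 mod 19 = 7.

x ≡ 653 (mod 17765).


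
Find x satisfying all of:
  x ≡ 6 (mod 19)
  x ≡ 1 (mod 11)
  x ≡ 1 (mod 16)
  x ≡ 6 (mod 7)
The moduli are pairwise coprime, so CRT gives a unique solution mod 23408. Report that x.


Product of moduli M = 19 · 11 · 16 · 7 = 23408.
Merge one congruence at a time:
  Start: x ≡ 6 (mod 19).
  Combine with x ≡ 1 (mod 11); new modulus lcm = 209.
    Write x = 6 + 19·t and substitute into x ≡ 1 (mod 11): 19·t ≡ 1 − 6 = -5 (mod 11).
    Reduce coefficients mod 11: 8·t ≡ 6 (mod 11).
    The inverse of 8 mod 11 is 7 (since 8·7 = 56 = 5·11 + 1), so t ≡ 7·6 = 42 ≡ 9 (mod 11).
    Then x = 6 + 19·9 = 177, valid modulo lcm(19, 11) = 209: x ≡ 177 (mod 209).
  Combine with x ≡ 1 (mod 16); new modulus lcm = 3344.
    Write x = 177 + 209·t and substitute into x ≡ 1 (mod 16): 209·t ≡ 1 − 177 = -176 (mod 16).
    Reduce coefficients mod 16: 1·t ≡ 0 (mod 16).
    So t ≡ 0 (mod 16).
    Then x = 177 + 209·0 = 177, valid modulo lcm(209, 16) = 3344: x ≡ 177 (mod 3344).
  Combine with x ≡ 6 (mod 7); new modulus lcm = 23408.
    Write x = 177 + 3344·t and substitute into x ≡ 6 (mod 7): 3344·t ≡ 6 − 177 = -171 (mod 7).
    Reduce coefficients mod 7: 5·t ≡ 4 (mod 7).
    The inverse of 5 mod 7 is 3 (since 5·3 = 15 = 2·7 + 1), so t ≡ 3·4 = 12 ≡ 5 (mod 7).
    Then x = 177 + 3344·5 = 16897, valid modulo lcm(3344, 7) = 23408: x ≡ 16897 (mod 23408).
Verify against each original: 16897 mod 19 = 6, 16897 mod 11 = 1, 16897 mod 16 = 1, 16897 mod 7 = 6.

x ≡ 16897 (mod 23408).


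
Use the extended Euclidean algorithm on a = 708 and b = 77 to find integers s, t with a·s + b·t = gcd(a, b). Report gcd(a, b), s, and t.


Euclidean algorithm on (708, 77) — divide until remainder is 0:
  708 = 9 · 77 + 15
  77 = 5 · 15 + 2
  15 = 7 · 2 + 1
  2 = 2 · 1 + 0
gcd(708, 77) = 1.
Track Bezout coefficients alongside the remainders: start with r₀ = 708 = a·1 + b·0 (s = 1, t = 0) and r₁ = 77 = a·0 + b·1 (s = 0, t = 1); each new remainder r_{k+1} = r_{k-1} − q_k·r_k inherits s_{k+1} = s_{k-1} − q_k·s_k, t_{k+1} = t_{k-1} − q_k·t_k, so r_k = a·s_k + b·t_k at every step:
  q = 9: r = 15, s = 1 − 9·0 = 1, t = 0 − 9·1 = -9  (check: 708·1 + 77·(-9) = 15)
  q = 5: r = 2, s = 0 − 5·1 = -5, t = 1 − 5·(-9) = 46  (check: 708·(-5) + 77·46 = 2)
  q = 7: r = 1, s = 1 − 7·(-5) = 36, t = -9 − 7·46 = -331  (check: 708·36 + 77·(-331) = 1)
The row with r = 1 (the gcd) gives the Bezout coefficients s = 36, t = -331.
Result: 708 · (36) + 77 · (-331) = 1.

gcd(708, 77) = 1; s = 36, t = -331 (check: 708·36 + 77·(-331) = 1).


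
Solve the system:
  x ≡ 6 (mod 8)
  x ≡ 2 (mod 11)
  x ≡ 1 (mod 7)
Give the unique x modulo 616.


Moduli 8, 11, 7 are pairwise coprime; by CRT there is a unique solution modulo M = 8 · 11 · 7 = 616.
Solve pairwise, accumulating the modulus:
  Start with x ≡ 6 (mod 8).
  Combine with x ≡ 2 (mod 11): since gcd(8, 11) = 1, we get a unique residue mod 88.
    Write x = 6 + 8·t and substitute into x ≡ 2 (mod 11): 8·t ≡ 2 − 6 = -4 (mod 11).
    Reduce coefficients mod 11: 8·t ≡ 7 (mod 11).
    The inverse of 8 mod 11 is 7 (since 8·7 = 56 = 5·11 + 1), so t ≡ 7·7 = 49 ≡ 5 (mod 11).
    Then x = 6 + 8·5 = 46, valid modulo lcm(8, 11) = 88: x ≡ 46 (mod 88).
  Combine with x ≡ 1 (mod 7): since gcd(88, 7) = 1, we get a unique residue mod 616.
    Write x = 46 + 88·t and substitute into x ≡ 1 (mod 7): 88·t ≡ 1 − 46 = -45 (mod 7).
    Reduce coefficients mod 7: 4·t ≡ 4 (mod 7).
    The inverse of 4 mod 7 is 2 (since 4·2 = 8 = 1·7 + 1), so t ≡ 2·4 = 8 ≡ 1 (mod 7).
    Then x = 46 + 88·1 = 134, valid modulo lcm(88, 7) = 616: x ≡ 134 (mod 616).
Verify: 134 mod 8 = 6 ✓, 134 mod 11 = 2 ✓, 134 mod 7 = 1 ✓.

x ≡ 134 (mod 616).


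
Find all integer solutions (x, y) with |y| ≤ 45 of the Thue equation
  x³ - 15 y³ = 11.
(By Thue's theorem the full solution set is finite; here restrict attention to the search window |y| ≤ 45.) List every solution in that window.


The equation is x³ - 15y³ = 11. For fixed y, x³ = 15·y³ + 11, so a solution requires the RHS to be a perfect cube.
Strategy: iterate y from -45 to 45, compute RHS = 15·y³ + 11, and check whether it is a (positive or negative) perfect cube.
Check small values of y:
  y = 0: RHS = 11 is not a perfect cube.
  y = 1: RHS = 26 is not a perfect cube.
  y = -1: RHS = -4 is not a perfect cube.
  y = 2: RHS = 131 is not a perfect cube.
  y = -2: RHS = -109 is not a perfect cube.
  y = 3: RHS = 416 is not a perfect cube.
  y = -3: RHS = -394 is not a perfect cube.
Continuing the search up to |y| = 45 finds no solutions either.
No (x, y) in the scanned range satisfies the equation.

No integer solutions with |y| ≤ 45.


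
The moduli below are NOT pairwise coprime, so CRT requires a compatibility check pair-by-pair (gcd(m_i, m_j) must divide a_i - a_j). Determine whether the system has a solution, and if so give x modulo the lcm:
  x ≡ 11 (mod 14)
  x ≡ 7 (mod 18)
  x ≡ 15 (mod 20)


Moduli 14, 18, 20 are not pairwise coprime, so CRT works modulo lcm(m_i) when all pairwise compatibility conditions hold.
Pairwise compatibility: gcd(m_i, m_j) must divide a_i - a_j for every pair.
Merge one congruence at a time:
  Start: x ≡ 11 (mod 14).
  Combine with x ≡ 7 (mod 18): gcd(14, 18) = 2; 7 - 11 = -4, which IS divisible by 2, so compatible.
    Write x = 11 + 14·t and substitute into x ≡ 7 (mod 18): 14·t ≡ 7 − 11 = -4 (mod 18).
    Divide the congruence (and modulus) by g = 2: 7·t ≡ -2 (mod 9).
    Reduce coefficients mod 9: 7·t ≡ 7 (mod 9).
    The inverse of 7 mod 9 is 4 (since 7·4 = 28 = 3·9 + 1), so t ≡ 4·7 = 28 ≡ 1 (mod 9).
    Then x = 11 + 14·1 = 25, valid modulo lcm(14, 18) = 126: x ≡ 25 (mod 126).
  Combine with x ≡ 15 (mod 20): gcd(126, 20) = 2; 15 - 25 = -10, which IS divisible by 2, so compatible.
    Write x = 25 + 126·t and substitute into x ≡ 15 (mod 20): 126·t ≡ 15 − 25 = -10 (mod 20).
    Divide the congruence (and modulus) by g = 2: 63·t ≡ -5 (mod 10).
    Reduce coefficients mod 10: 3·t ≡ 5 (mod 10).
    The inverse of 3 mod 10 is 7 (since 3·7 = 21 = 2·10 + 1), so t ≡ 7·5 = 35 ≡ 5 (mod 10).
    Then x = 25 + 126·5 = 655, valid modulo lcm(126, 20) = 1260: x ≡ 655 (mod 1260).
Verify: 655 mod 14 = 11, 655 mod 18 = 7, 655 mod 20 = 15.

x ≡ 655 (mod 1260).


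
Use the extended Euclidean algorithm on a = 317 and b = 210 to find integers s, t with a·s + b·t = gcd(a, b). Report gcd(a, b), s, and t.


Euclidean algorithm on (317, 210) — divide until remainder is 0:
  317 = 1 · 210 + 107
  210 = 1 · 107 + 103
  107 = 1 · 103 + 4
  103 = 25 · 4 + 3
  4 = 1 · 3 + 1
  3 = 3 · 1 + 0
gcd(317, 210) = 1.
Track Bezout coefficients alongside the remainders: start with r₀ = 317 = a·1 + b·0 (s = 1, t = 0) and r₁ = 210 = a·0 + b·1 (s = 0, t = 1); each new remainder r_{k+1} = r_{k-1} − q_k·r_k inherits s_{k+1} = s_{k-1} − q_k·s_k, t_{k+1} = t_{k-1} − q_k·t_k, so r_k = a·s_k + b·t_k at every step:
  q = 1: r = 107, s = 1 − 1·0 = 1, t = 0 − 1·1 = -1  (check: 317·1 + 210·(-1) = 107)
  q = 1: r = 103, s = 0 − 1·1 = -1, t = 1 − 1·(-1) = 2  (check: 317·(-1) + 210·2 = 103)
  q = 1: r = 4, s = 1 − 1·(-1) = 2, t = -1 − 1·2 = -3  (check: 317·2 + 210·(-3) = 4)
  q = 25: r = 3, s = -1 − 25·2 = -51, t = 2 − 25·(-3) = 77  (check: 317·(-51) + 210·77 = 3)
  q = 1: r = 1, s = 2 − 1·(-51) = 53, t = -3 − 1·77 = -80  (check: 317·53 + 210·(-80) = 1)
The row with r = 1 (the gcd) gives the Bezout coefficients s = 53, t = -80.
Result: 317 · (53) + 210 · (-80) = 1.

gcd(317, 210) = 1; s = 53, t = -80 (check: 317·53 + 210·(-80) = 1).


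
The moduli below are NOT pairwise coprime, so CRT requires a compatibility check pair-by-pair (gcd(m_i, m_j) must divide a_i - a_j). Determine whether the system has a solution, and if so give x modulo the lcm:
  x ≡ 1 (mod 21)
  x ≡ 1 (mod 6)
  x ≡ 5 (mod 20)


Moduli 21, 6, 20 are not pairwise coprime, so CRT works modulo lcm(m_i) when all pairwise compatibility conditions hold.
Pairwise compatibility: gcd(m_i, m_j) must divide a_i - a_j for every pair.
Merge one congruence at a time:
  Start: x ≡ 1 (mod 21).
  Combine with x ≡ 1 (mod 6): gcd(21, 6) = 3; 1 - 1 = 0, which IS divisible by 3, so compatible.
    Write x = 1 + 21·t and substitute into x ≡ 1 (mod 6): 21·t ≡ 1 − 1 = 0 (mod 6).
    Divide the congruence (and modulus) by g = 3: 7·t ≡ 0 (mod 2).
    Reduce coefficients mod 2: 1·t ≡ 0 (mod 2).
    So t ≡ 0 (mod 2).
    Then x = 1 + 21·0 = 1, valid modulo lcm(21, 6) = 42: x ≡ 1 (mod 42).
  Combine with x ≡ 5 (mod 20): gcd(42, 20) = 2; 5 - 1 = 4, which IS divisible by 2, so compatible.
    Write x = 1 + 42·t and substitute into x ≡ 5 (mod 20): 42·t ≡ 5 − 1 = 4 (mod 20).
    Divide the congruence (and modulus) by g = 2: 21·t ≡ 2 (mod 10).
    Reduce coefficients mod 10: 1·t ≡ 2 (mod 10).
    So t ≡ 2 (mod 10).
    Then x = 1 + 42·2 = 85, valid modulo lcm(42, 20) = 420: x ≡ 85 (mod 420).
Verify: 85 mod 21 = 1, 85 mod 6 = 1, 85 mod 20 = 5.

x ≡ 85 (mod 420).


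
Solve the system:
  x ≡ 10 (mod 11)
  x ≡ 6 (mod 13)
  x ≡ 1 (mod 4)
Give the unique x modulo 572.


Moduli 11, 13, 4 are pairwise coprime; by CRT there is a unique solution modulo M = 11 · 13 · 4 = 572.
Solve pairwise, accumulating the modulus:
  Start with x ≡ 10 (mod 11).
  Combine with x ≡ 6 (mod 13): since gcd(11, 13) = 1, we get a unique residue mod 143.
    Write x = 10 + 11·t and substitute into x ≡ 6 (mod 13): 11·t ≡ 6 − 10 = -4 (mod 13).
    Reduce coefficients mod 13: 11·t ≡ 9 (mod 13).
    The inverse of 11 mod 13 is 6 (since 11·6 = 66 = 5·13 + 1), so t ≡ 6·9 = 54 ≡ 2 (mod 13).
    Then x = 10 + 11·2 = 32, valid modulo lcm(11, 13) = 143: x ≡ 32 (mod 143).
  Combine with x ≡ 1 (mod 4): since gcd(143, 4) = 1, we get a unique residue mod 572.
    Write x = 32 + 143·t and substitute into x ≡ 1 (mod 4): 143·t ≡ 1 − 32 = -31 (mod 4).
    Reduce coefficients mod 4: 3·t ≡ 1 (mod 4).
    The inverse of 3 mod 4 is 3 (since 3·3 = 9 = 2·4 + 1), so t ≡ 3·1 = 3 ≡ 3 (mod 4).
    Then x = 32 + 143·3 = 461, valid modulo lcm(143, 4) = 572: x ≡ 461 (mod 572).
Verify: 461 mod 11 = 10 ✓, 461 mod 13 = 6 ✓, 461 mod 4 = 1 ✓.

x ≡ 461 (mod 572).


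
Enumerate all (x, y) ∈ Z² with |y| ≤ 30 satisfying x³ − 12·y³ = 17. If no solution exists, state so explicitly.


The equation is x³ - 12y³ = 17. For fixed y, x³ = 12·y³ + 17, so a solution requires the RHS to be a perfect cube.
Strategy: iterate y from -30 to 30, compute RHS = 12·y³ + 17, and check whether it is a (positive or negative) perfect cube.
Check small values of y:
  y = 0: RHS = 17 is not a perfect cube.
  y = 1: RHS = 29 is not a perfect cube.
  y = -1: RHS = 5 is not a perfect cube.
  y = 2: RHS = 113 is not a perfect cube.
  y = -2: RHS = -79 is not a perfect cube.
  y = 3: RHS = 341 is not a perfect cube.
  y = -3: RHS = -307 is not a perfect cube.
Continuing the search up to |y| = 30 finds no solutions either.
No (x, y) in the scanned range satisfies the equation.

No integer solutions with |y| ≤ 30.


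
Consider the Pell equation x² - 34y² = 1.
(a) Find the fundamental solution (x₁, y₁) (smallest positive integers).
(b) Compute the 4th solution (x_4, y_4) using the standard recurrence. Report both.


Step 1: Find the fundamental solution (x₁, y₁) of x² - 34y² = 1.
  Expand √34 as a continued fraction. a₀ = ⌊√34⌋ = 5; iterate m_{k+1} = d_k·a_k − m_k, d_{k+1} = (34 − m_{k+1}²)/d_k, a_{k+1} = ⌊(a₀ + m_{k+1})/d_{k+1}⌋ (starting m₀ = 0, d₀ = 1), with convergents p_k = a_k·p_{k-1} + p_{k-2}, q_k = a_k·q_{k-1} + q_{k-2} (p₋₁ = 1, q₋₁ = 0):
  k = 0: a₀ = 5; p₀/q₀ = 5/1; p₀² − 34·q₀² = 25 − 34 = -9.
  k = 1: m = 5, d = 9, a = ⌊(5 + 5)/9⌋ = 1; p/q = (1·5 + 1)/(1·1 + 0) = 6/1; p² − 34·q² = 36 − 34 = 2.
  k = 2: m = 4, d = 2, a = ⌊(5 + 4)/2⌋ = 4; p/q = (4·6 + 5)/(4·1 + 1) = 29/5; p² − 34·q² = 841 − 850 = -9.
  k = 3: m = 4, d = 9, a = ⌊(5 + 4)/9⌋ = 1; p/q = (1·29 + 6)/(1·5 + 1) = 35/6; p² − 34·q² = 1225 − 1224 = 1.
  The first convergent with p² − 34·q² = 1 gives the fundamental solution (x₁, y₁) = (35, 6).
Step 2: Apply the recurrence (x_{n+1}, y_{n+1}) = (x₁x_n + 34y₁y_n, x₁y_n + y₁x_n) repeatedly.
  From (x_1, y_1) = (35, 6): x_2 = 35·35 + 34·6·6 = 2449; y_2 = 35·6 + 6·35 = 420.
  From (x_2, y_2) = (2449, 420): x_3 = 35·2449 + 34·6·420 = 171395; y_3 = 35·420 + 6·2449 = 29394.
  From (x_3, y_3) = (171395, 29394): x_4 = 35·171395 + 34·6·29394 = 11995201; y_4 = 35·29394 + 6·171395 = 2057160.
Step 3: Verify x_4² - 34·y_4² = 143884847030401 - 143884847030400 = 1 (should be 1). ✓

(x_1, y_1) = (35, 6); (x_4, y_4) = (11995201, 2057160).


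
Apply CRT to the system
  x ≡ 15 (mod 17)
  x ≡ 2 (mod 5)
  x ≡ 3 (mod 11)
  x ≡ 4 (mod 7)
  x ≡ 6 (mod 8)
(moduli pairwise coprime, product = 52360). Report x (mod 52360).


Product of moduli M = 17 · 5 · 11 · 7 · 8 = 52360.
Merge one congruence at a time:
  Start: x ≡ 15 (mod 17).
  Combine with x ≡ 2 (mod 5); new modulus lcm = 85.
    Write x = 15 + 17·t and substitute into x ≡ 2 (mod 5): 17·t ≡ 2 − 15 = -13 (mod 5).
    Reduce coefficients mod 5: 2·t ≡ 2 (mod 5).
    The inverse of 2 mod 5 is 3 (since 2·3 = 6 = 1·5 + 1), so t ≡ 3·2 = 6 ≡ 1 (mod 5).
    Then x = 15 + 17·1 = 32, valid modulo lcm(17, 5) = 85: x ≡ 32 (mod 85).
  Combine with x ≡ 3 (mod 11); new modulus lcm = 935.
    Write x = 32 + 85·t and substitute into x ≡ 3 (mod 11): 85·t ≡ 3 − 32 = -29 (mod 11).
    Reduce coefficients mod 11: 8·t ≡ 4 (mod 11).
    The inverse of 8 mod 11 is 7 (since 8·7 = 56 = 5·11 + 1), so t ≡ 7·4 = 28 ≡ 6 (mod 11).
    Then x = 32 + 85·6 = 542, valid modulo lcm(85, 11) = 935: x ≡ 542 (mod 935).
  Combine with x ≡ 4 (mod 7); new modulus lcm = 6545.
    Write x = 542 + 935·t and substitute into x ≡ 4 (mod 7): 935·t ≡ 4 − 542 = -538 (mod 7).
    Reduce coefficients mod 7: 4·t ≡ 1 (mod 7).
    The inverse of 4 mod 7 is 2 (since 4·2 = 8 = 1·7 + 1), so t ≡ 2·1 = 2 ≡ 2 (mod 7).
    Then x = 542 + 935·2 = 2412, valid modulo lcm(935, 7) = 6545: x ≡ 2412 (mod 6545).
  Combine with x ≡ 6 (mod 8); new modulus lcm = 52360.
    Write x = 2412 + 6545·t and substitute into x ≡ 6 (mod 8): 6545·t ≡ 6 − 2412 = -2406 (mod 8).
    Reduce coefficients mod 8: 1·t ≡ 2 (mod 8).
    So t ≡ 2 (mod 8).
    Then x = 2412 + 6545·2 = 15502, valid modulo lcm(6545, 8) = 52360: x ≡ 15502 (mod 52360).
Verify against each original: 15502 mod 17 = 15, 15502 mod 5 = 2, 15502 mod 11 = 3, 15502 mod 7 = 4, 15502 mod 8 = 6.

x ≡ 15502 (mod 52360).


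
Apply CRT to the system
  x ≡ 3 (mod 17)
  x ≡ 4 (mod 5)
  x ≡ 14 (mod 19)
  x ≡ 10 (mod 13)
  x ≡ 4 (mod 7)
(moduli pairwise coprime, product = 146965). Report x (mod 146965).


Product of moduli M = 17 · 5 · 19 · 13 · 7 = 146965.
Merge one congruence at a time:
  Start: x ≡ 3 (mod 17).
  Combine with x ≡ 4 (mod 5); new modulus lcm = 85.
    Write x = 3 + 17·t and substitute into x ≡ 4 (mod 5): 17·t ≡ 4 − 3 = 1 (mod 5).
    Reduce coefficients mod 5: 2·t ≡ 1 (mod 5).
    The inverse of 2 mod 5 is 3 (since 2·3 = 6 = 1·5 + 1), so t ≡ 3·1 = 3 ≡ 3 (mod 5).
    Then x = 3 + 17·3 = 54, valid modulo lcm(17, 5) = 85: x ≡ 54 (mod 85).
  Combine with x ≡ 14 (mod 19); new modulus lcm = 1615.
    Write x = 54 + 85·t and substitute into x ≡ 14 (mod 19): 85·t ≡ 14 − 54 = -40 (mod 19).
    Reduce coefficients mod 19: 9·t ≡ 17 (mod 19).
    The inverse of 9 mod 19 is 17 (since 9·17 = 153 = 8·19 + 1), so t ≡ 17·17 = 289 ≡ 4 (mod 19).
    Then x = 54 + 85·4 = 394, valid modulo lcm(85, 19) = 1615: x ≡ 394 (mod 1615).
  Combine with x ≡ 10 (mod 13); new modulus lcm = 20995.
    Write x = 394 + 1615·t and substitute into x ≡ 10 (mod 13): 1615·t ≡ 10 − 394 = -384 (mod 13).
    Reduce coefficients mod 13: 3·t ≡ 6 (mod 13).
    The inverse of 3 mod 13 is 9 (since 3·9 = 27 = 2·13 + 1), so t ≡ 9·6 = 54 ≡ 2 (mod 13).
    Then x = 394 + 1615·2 = 3624, valid modulo lcm(1615, 13) = 20995: x ≡ 3624 (mod 20995).
  Combine with x ≡ 4 (mod 7); new modulus lcm = 146965.
    Write x = 3624 + 20995·t and substitute into x ≡ 4 (mod 7): 20995·t ≡ 4 − 3624 = -3620 (mod 7).
    Reduce coefficients mod 7: 2·t ≡ 6 (mod 7).
    The inverse of 2 mod 7 is 4 (since 2·4 = 8 = 1·7 + 1), so t ≡ 4·6 = 24 ≡ 3 (mod 7).
    Then x = 3624 + 20995·3 = 66609, valid modulo lcm(20995, 7) = 146965: x ≡ 66609 (mod 146965).
Verify against each original: 66609 mod 17 = 3, 66609 mod 5 = 4, 66609 mod 19 = 14, 66609 mod 13 = 10, 66609 mod 7 = 4.

x ≡ 66609 (mod 146965).


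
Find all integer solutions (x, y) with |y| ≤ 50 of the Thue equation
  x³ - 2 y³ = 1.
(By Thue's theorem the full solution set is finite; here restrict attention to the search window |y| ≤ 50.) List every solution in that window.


The equation is x³ - 2y³ = 1. For fixed y, x³ = 2·y³ + 1, so a solution requires the RHS to be a perfect cube.
Strategy: iterate y from -50 to 50, compute RHS = 2·y³ + 1, and check whether it is a (positive or negative) perfect cube.
Check small values of y:
  y = 0: RHS = 1 = (1)³ ⇒ x = 1 works.
  y = 1: RHS = 3 is not a perfect cube.
  y = -1: RHS = -1 = (-1)³ ⇒ x = -1 works.
  y = 2: RHS = 17 is not a perfect cube.
  y = -2: RHS = -15 is not a perfect cube.
  y = 3: RHS = 55 is not a perfect cube.
  y = -3: RHS = -53 is not a perfect cube.
Continuing the search up to |y| = 50 finds no further solutions beyond those listed.
Collected solutions: (1, 0), (-1, -1).

Solutions (with |y| ≤ 50): (1, 0), (-1, -1).


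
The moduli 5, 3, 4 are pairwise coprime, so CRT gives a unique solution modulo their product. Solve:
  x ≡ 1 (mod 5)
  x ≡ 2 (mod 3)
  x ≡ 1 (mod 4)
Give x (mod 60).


Moduli 5, 3, 4 are pairwise coprime; by CRT there is a unique solution modulo M = 5 · 3 · 4 = 60.
Solve pairwise, accumulating the modulus:
  Start with x ≡ 1 (mod 5).
  Combine with x ≡ 2 (mod 3): since gcd(5, 3) = 1, we get a unique residue mod 15.
    Write x = 1 + 5·t and substitute into x ≡ 2 (mod 3): 5·t ≡ 2 − 1 = 1 (mod 3).
    Reduce coefficients mod 3: 2·t ≡ 1 (mod 3).
    The inverse of 2 mod 3 is 2 (since 2·2 = 4 = 1·3 + 1), so t ≡ 2·1 = 2 ≡ 2 (mod 3).
    Then x = 1 + 5·2 = 11, valid modulo lcm(5, 3) = 15: x ≡ 11 (mod 15).
  Combine with x ≡ 1 (mod 4): since gcd(15, 4) = 1, we get a unique residue mod 60.
    Write x = 11 + 15·t and substitute into x ≡ 1 (mod 4): 15·t ≡ 1 − 11 = -10 (mod 4).
    Reduce coefficients mod 4: 3·t ≡ 2 (mod 4).
    The inverse of 3 mod 4 is 3 (since 3·3 = 9 = 2·4 + 1), so t ≡ 3·2 = 6 ≡ 2 (mod 4).
    Then x = 11 + 15·2 = 41, valid modulo lcm(15, 4) = 60: x ≡ 41 (mod 60).
Verify: 41 mod 5 = 1 ✓, 41 mod 3 = 2 ✓, 41 mod 4 = 1 ✓.

x ≡ 41 (mod 60).


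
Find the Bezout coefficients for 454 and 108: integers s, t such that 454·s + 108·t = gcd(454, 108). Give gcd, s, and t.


Euclidean algorithm on (454, 108) — divide until remainder is 0:
  454 = 4 · 108 + 22
  108 = 4 · 22 + 20
  22 = 1 · 20 + 2
  20 = 10 · 2 + 0
gcd(454, 108) = 2.
Track Bezout coefficients alongside the remainders: start with r₀ = 454 = a·1 + b·0 (s = 1, t = 0) and r₁ = 108 = a·0 + b·1 (s = 0, t = 1); each new remainder r_{k+1} = r_{k-1} − q_k·r_k inherits s_{k+1} = s_{k-1} − q_k·s_k, t_{k+1} = t_{k-1} − q_k·t_k, so r_k = a·s_k + b·t_k at every step:
  q = 4: r = 22, s = 1 − 4·0 = 1, t = 0 − 4·1 = -4  (check: 454·1 + 108·(-4) = 22)
  q = 4: r = 20, s = 0 − 4·1 = -4, t = 1 − 4·(-4) = 17  (check: 454·(-4) + 108·17 = 20)
  q = 1: r = 2, s = 1 − 1·(-4) = 5, t = -4 − 1·17 = -21  (check: 454·5 + 108·(-21) = 2)
The row with r = 2 (the gcd) gives the Bezout coefficients s = 5, t = -21.
Result: 454 · (5) + 108 · (-21) = 2.

gcd(454, 108) = 2; s = 5, t = -21 (check: 454·5 + 108·(-21) = 2).


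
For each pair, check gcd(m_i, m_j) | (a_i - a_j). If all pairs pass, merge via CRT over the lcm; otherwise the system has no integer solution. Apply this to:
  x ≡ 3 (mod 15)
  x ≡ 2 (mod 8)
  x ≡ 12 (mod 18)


Moduli 15, 8, 18 are not pairwise coprime, so CRT works modulo lcm(m_i) when all pairwise compatibility conditions hold.
Pairwise compatibility: gcd(m_i, m_j) must divide a_i - a_j for every pair.
Merge one congruence at a time:
  Start: x ≡ 3 (mod 15).
  Combine with x ≡ 2 (mod 8): gcd(15, 8) = 1; 2 - 3 = -1, which IS divisible by 1, so compatible.
    Write x = 3 + 15·t and substitute into x ≡ 2 (mod 8): 15·t ≡ 2 − 3 = -1 (mod 8).
    Reduce coefficients mod 8: 7·t ≡ 7 (mod 8).
    The inverse of 7 mod 8 is 7 (since 7·7 = 49 = 6·8 + 1), so t ≡ 7·7 = 49 ≡ 1 (mod 8).
    Then x = 3 + 15·1 = 18, valid modulo lcm(15, 8) = 120: x ≡ 18 (mod 120).
  Combine with x ≡ 12 (mod 18): gcd(120, 18) = 6; 12 - 18 = -6, which IS divisible by 6, so compatible.
    Write x = 18 + 120·t and substitute into x ≡ 12 (mod 18): 120·t ≡ 12 − 18 = -6 (mod 18).
    Divide the congruence (and modulus) by g = 6: 20·t ≡ -1 (mod 3).
    Reduce coefficients mod 3: 2·t ≡ 2 (mod 3).
    The inverse of 2 mod 3 is 2 (since 2·2 = 4 = 1·3 + 1), so t ≡ 2·2 = 4 ≡ 1 (mod 3).
    Then x = 18 + 120·1 = 138, valid modulo lcm(120, 18) = 360: x ≡ 138 (mod 360).
Verify: 138 mod 15 = 3, 138 mod 8 = 2, 138 mod 18 = 12.

x ≡ 138 (mod 360).


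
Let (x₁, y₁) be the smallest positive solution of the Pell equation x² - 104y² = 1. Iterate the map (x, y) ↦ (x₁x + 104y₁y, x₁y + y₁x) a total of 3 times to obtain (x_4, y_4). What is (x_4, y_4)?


Step 1: Find the fundamental solution (x₁, y₁) of x² - 104y² = 1.
  Expand √104 as a continued fraction. a₀ = ⌊√104⌋ = 10; iterate m_{k+1} = d_k·a_k − m_k, d_{k+1} = (104 − m_{k+1}²)/d_k, a_{k+1} = ⌊(a₀ + m_{k+1})/d_{k+1}⌋ (starting m₀ = 0, d₀ = 1), with convergents p_k = a_k·p_{k-1} + p_{k-2}, q_k = a_k·q_{k-1} + q_{k-2} (p₋₁ = 1, q₋₁ = 0):
  k = 0: a₀ = 10; p₀/q₀ = 10/1; p₀² − 104·q₀² = 100 − 104 = -4.
  k = 1: m = 10, d = 4, a = ⌊(10 + 10)/4⌋ = 5; p/q = (5·10 + 1)/(5·1 + 0) = 51/5; p² − 104·q² = 2601 − 2600 = 1.
  The first convergent with p² − 104·q² = 1 gives the fundamental solution (x₁, y₁) = (51, 5).
Step 2: Apply the recurrence (x_{n+1}, y_{n+1}) = (x₁x_n + 104y₁y_n, x₁y_n + y₁x_n) repeatedly.
  From (x_1, y_1) = (51, 5): x_2 = 51·51 + 104·5·5 = 5201; y_2 = 51·5 + 5·51 = 510.
  From (x_2, y_2) = (5201, 510): x_3 = 51·5201 + 104·5·510 = 530451; y_3 = 51·510 + 5·5201 = 52015.
  From (x_3, y_3) = (530451, 52015): x_4 = 51·530451 + 104·5·52015 = 54100801; y_4 = 51·52015 + 5·530451 = 5305020.
Step 3: Verify x_4² - 104·y_4² = 2926896668841601 - 2926896668841600 = 1 (should be 1). ✓

(x_1, y_1) = (51, 5); (x_4, y_4) = (54100801, 5305020).


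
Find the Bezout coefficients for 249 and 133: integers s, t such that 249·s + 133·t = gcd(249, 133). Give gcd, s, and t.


Euclidean algorithm on (249, 133) — divide until remainder is 0:
  249 = 1 · 133 + 116
  133 = 1 · 116 + 17
  116 = 6 · 17 + 14
  17 = 1 · 14 + 3
  14 = 4 · 3 + 2
  3 = 1 · 2 + 1
  2 = 2 · 1 + 0
gcd(249, 133) = 1.
Track Bezout coefficients alongside the remainders: start with r₀ = 249 = a·1 + b·0 (s = 1, t = 0) and r₁ = 133 = a·0 + b·1 (s = 0, t = 1); each new remainder r_{k+1} = r_{k-1} − q_k·r_k inherits s_{k+1} = s_{k-1} − q_k·s_k, t_{k+1} = t_{k-1} − q_k·t_k, so r_k = a·s_k + b·t_k at every step:
  q = 1: r = 116, s = 1 − 1·0 = 1, t = 0 − 1·1 = -1  (check: 249·1 + 133·(-1) = 116)
  q = 1: r = 17, s = 0 − 1·1 = -1, t = 1 − 1·(-1) = 2  (check: 249·(-1) + 133·2 = 17)
  q = 6: r = 14, s = 1 − 6·(-1) = 7, t = -1 − 6·2 = -13  (check: 249·7 + 133·(-13) = 14)
  q = 1: r = 3, s = -1 − 1·7 = -8, t = 2 − 1·(-13) = 15  (check: 249·(-8) + 133·15 = 3)
  q = 4: r = 2, s = 7 − 4·(-8) = 39, t = -13 − 4·15 = -73  (check: 249·39 + 133·(-73) = 2)
  q = 1: r = 1, s = -8 − 1·39 = -47, t = 15 − 1·(-73) = 88  (check: 249·(-47) + 133·88 = 1)
The row with r = 1 (the gcd) gives the Bezout coefficients s = -47, t = 88.
Result: 249 · (-47) + 133 · (88) = 1.

gcd(249, 133) = 1; s = -47, t = 88 (check: 249·(-47) + 133·88 = 1).


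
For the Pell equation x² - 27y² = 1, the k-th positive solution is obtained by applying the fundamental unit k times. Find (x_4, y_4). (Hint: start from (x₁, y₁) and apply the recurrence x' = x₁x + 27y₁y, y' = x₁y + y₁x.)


Step 1: Find the fundamental solution (x₁, y₁) of x² - 27y² = 1.
  Expand √27 as a continued fraction. a₀ = ⌊√27⌋ = 5; iterate m_{k+1} = d_k·a_k − m_k, d_{k+1} = (27 − m_{k+1}²)/d_k, a_{k+1} = ⌊(a₀ + m_{k+1})/d_{k+1}⌋ (starting m₀ = 0, d₀ = 1), with convergents p_k = a_k·p_{k-1} + p_{k-2}, q_k = a_k·q_{k-1} + q_{k-2} (p₋₁ = 1, q₋₁ = 0):
  k = 0: a₀ = 5; p₀/q₀ = 5/1; p₀² − 27·q₀² = 25 − 27 = -2.
  k = 1: m = 5, d = 2, a = ⌊(5 + 5)/2⌋ = 5; p/q = (5·5 + 1)/(5·1 + 0) = 26/5; p² − 27·q² = 676 − 675 = 1.
  The first convergent with p² − 27·q² = 1 gives the fundamental solution (x₁, y₁) = (26, 5).
Step 2: Apply the recurrence (x_{n+1}, y_{n+1}) = (x₁x_n + 27y₁y_n, x₁y_n + y₁x_n) repeatedly.
  From (x_1, y_1) = (26, 5): x_2 = 26·26 + 27·5·5 = 1351; y_2 = 26·5 + 5·26 = 260.
  From (x_2, y_2) = (1351, 260): x_3 = 26·1351 + 27·5·260 = 70226; y_3 = 26·260 + 5·1351 = 13515.
  From (x_3, y_3) = (70226, 13515): x_4 = 26·70226 + 27·5·13515 = 3650401; y_4 = 26·13515 + 5·70226 = 702520.
Step 3: Verify x_4² - 27·y_4² = 13325427460801 - 13325427460800 = 1 (should be 1). ✓

(x_1, y_1) = (26, 5); (x_4, y_4) = (3650401, 702520).


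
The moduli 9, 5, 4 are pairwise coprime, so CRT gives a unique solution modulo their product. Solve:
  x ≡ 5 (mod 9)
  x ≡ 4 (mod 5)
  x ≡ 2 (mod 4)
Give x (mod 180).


Moduli 9, 5, 4 are pairwise coprime; by CRT there is a unique solution modulo M = 9 · 5 · 4 = 180.
Solve pairwise, accumulating the modulus:
  Start with x ≡ 5 (mod 9).
  Combine with x ≡ 4 (mod 5): since gcd(9, 5) = 1, we get a unique residue mod 45.
    Write x = 5 + 9·t and substitute into x ≡ 4 (mod 5): 9·t ≡ 4 − 5 = -1 (mod 5).
    Reduce coefficients mod 5: 4·t ≡ 4 (mod 5).
    The inverse of 4 mod 5 is 4 (since 4·4 = 16 = 3·5 + 1), so t ≡ 4·4 = 16 ≡ 1 (mod 5).
    Then x = 5 + 9·1 = 14, valid modulo lcm(9, 5) = 45: x ≡ 14 (mod 45).
  Combine with x ≡ 2 (mod 4): since gcd(45, 4) = 1, we get a unique residue mod 180.
    Write x = 14 + 45·t and substitute into x ≡ 2 (mod 4): 45·t ≡ 2 − 14 = -12 (mod 4).
    Reduce coefficients mod 4: 1·t ≡ 0 (mod 4).
    So t ≡ 0 (mod 4).
    Then x = 14 + 45·0 = 14, valid modulo lcm(45, 4) = 180: x ≡ 14 (mod 180).
Verify: 14 mod 9 = 5 ✓, 14 mod 5 = 4 ✓, 14 mod 4 = 2 ✓.

x ≡ 14 (mod 180).


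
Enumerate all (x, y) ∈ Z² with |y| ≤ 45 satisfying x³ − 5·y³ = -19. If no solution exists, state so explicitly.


The equation is x³ - 5y³ = -19. For fixed y, x³ = 5·y³ − 19, so a solution requires the RHS to be a perfect cube.
Strategy: iterate y from -45 to 45, compute RHS = 5·y³ − 19, and check whether it is a (positive or negative) perfect cube.
Check small values of y:
  y = 0: RHS = -19 is not a perfect cube.
  y = 1: RHS = -14 is not a perfect cube.
  y = -1: RHS = -24 is not a perfect cube.
  y = 2: RHS = 21 is not a perfect cube.
  y = -2: RHS = -59 is not a perfect cube.
  y = 3: RHS = 116 is not a perfect cube.
  y = -3: RHS = -154 is not a perfect cube.
Continuing the search up to |y| = 45 finds no solutions either.
No (x, y) in the scanned range satisfies the equation.

No integer solutions with |y| ≤ 45.


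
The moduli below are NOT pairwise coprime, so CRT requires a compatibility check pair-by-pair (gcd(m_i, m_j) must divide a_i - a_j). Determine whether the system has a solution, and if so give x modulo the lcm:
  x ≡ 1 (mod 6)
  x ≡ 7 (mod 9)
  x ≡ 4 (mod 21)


Moduli 6, 9, 21 are not pairwise coprime, so CRT works modulo lcm(m_i) when all pairwise compatibility conditions hold.
Pairwise compatibility: gcd(m_i, m_j) must divide a_i - a_j for every pair.
Merge one congruence at a time:
  Start: x ≡ 1 (mod 6).
  Combine with x ≡ 7 (mod 9): gcd(6, 9) = 3; 7 - 1 = 6, which IS divisible by 3, so compatible.
    Write x = 1 + 6·t and substitute into x ≡ 7 (mod 9): 6·t ≡ 7 − 1 = 6 (mod 9).
    Divide the congruence (and modulus) by g = 3: 2·t ≡ 2 (mod 3).
    The inverse of 2 mod 3 is 2 (since 2·2 = 4 = 1·3 + 1), so t ≡ 2·2 = 4 ≡ 1 (mod 3).
    Then x = 1 + 6·1 = 7, valid modulo lcm(6, 9) = 18: x ≡ 7 (mod 18).
  Combine with x ≡ 4 (mod 21): gcd(18, 21) = 3; 4 - 7 = -3, which IS divisible by 3, so compatible.
    Write x = 7 + 18·t and substitute into x ≡ 4 (mod 21): 18·t ≡ 4 − 7 = -3 (mod 21).
    Divide the congruence (and modulus) by g = 3: 6·t ≡ -1 (mod 7).
    Reduce coefficients mod 7: 6·t ≡ 6 (mod 7).
    The inverse of 6 mod 7 is 6 (since 6·6 = 36 = 5·7 + 1), so t ≡ 6·6 = 36 ≡ 1 (mod 7).
    Then x = 7 + 18·1 = 25, valid modulo lcm(18, 21) = 126: x ≡ 25 (mod 126).
Verify: 25 mod 6 = 1, 25 mod 9 = 7, 25 mod 21 = 4.

x ≡ 25 (mod 126).


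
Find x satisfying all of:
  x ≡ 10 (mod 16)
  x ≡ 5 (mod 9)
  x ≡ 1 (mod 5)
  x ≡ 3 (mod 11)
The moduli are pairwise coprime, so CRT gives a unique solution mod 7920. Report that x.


Product of moduli M = 16 · 9 · 5 · 11 = 7920.
Merge one congruence at a time:
  Start: x ≡ 10 (mod 16).
  Combine with x ≡ 5 (mod 9); new modulus lcm = 144.
    Write x = 10 + 16·t and substitute into x ≡ 5 (mod 9): 16·t ≡ 5 − 10 = -5 (mod 9).
    Reduce coefficients mod 9: 7·t ≡ 4 (mod 9).
    The inverse of 7 mod 9 is 4 (since 7·4 = 28 = 3·9 + 1), so t ≡ 4·4 = 16 ≡ 7 (mod 9).
    Then x = 10 + 16·7 = 122, valid modulo lcm(16, 9) = 144: x ≡ 122 (mod 144).
  Combine with x ≡ 1 (mod 5); new modulus lcm = 720.
    Write x = 122 + 144·t and substitute into x ≡ 1 (mod 5): 144·t ≡ 1 − 122 = -121 (mod 5).
    Reduce coefficients mod 5: 4·t ≡ 4 (mod 5).
    The inverse of 4 mod 5 is 4 (since 4·4 = 16 = 3·5 + 1), so t ≡ 4·4 = 16 ≡ 1 (mod 5).
    Then x = 122 + 144·1 = 266, valid modulo lcm(144, 5) = 720: x ≡ 266 (mod 720).
  Combine with x ≡ 3 (mod 11); new modulus lcm = 7920.
    Write x = 266 + 720·t and substitute into x ≡ 3 (mod 11): 720·t ≡ 3 − 266 = -263 (mod 11).
    Reduce coefficients mod 11: 5·t ≡ 1 (mod 11).
    The inverse of 5 mod 11 is 9 (since 5·9 = 45 = 4·11 + 1), so t ≡ 9·1 = 9 ≡ 9 (mod 11).
    Then x = 266 + 720·9 = 6746, valid modulo lcm(720, 11) = 7920: x ≡ 6746 (mod 7920).
Verify against each original: 6746 mod 16 = 10, 6746 mod 9 = 5, 6746 mod 5 = 1, 6746 mod 11 = 3.

x ≡ 6746 (mod 7920).


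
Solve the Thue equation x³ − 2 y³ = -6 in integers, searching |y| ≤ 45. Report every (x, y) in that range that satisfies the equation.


The equation is x³ - 2y³ = -6. For fixed y, x³ = 2·y³ − 6, so a solution requires the RHS to be a perfect cube.
Strategy: iterate y from -45 to 45, compute RHS = 2·y³ − 6, and check whether it is a (positive or negative) perfect cube.
Check small values of y:
  y = 0: RHS = -6 is not a perfect cube.
  y = 1: RHS = -4 is not a perfect cube.
  y = -1: RHS = -8 = (-2)³ ⇒ x = -2 works.
  y = 2: RHS = 10 is not a perfect cube.
  y = -2: RHS = -22 is not a perfect cube.
  y = 3: RHS = 48 is not a perfect cube.
  y = -3: RHS = -60 is not a perfect cube.
Continuing the search up to |y| = 45 finds no further solutions beyond those listed.
Collected solutions: (-2, -1).

Solutions (with |y| ≤ 45): (-2, -1).


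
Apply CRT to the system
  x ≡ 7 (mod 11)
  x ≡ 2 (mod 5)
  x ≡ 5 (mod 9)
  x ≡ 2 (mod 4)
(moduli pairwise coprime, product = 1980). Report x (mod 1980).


Product of moduli M = 11 · 5 · 9 · 4 = 1980.
Merge one congruence at a time:
  Start: x ≡ 7 (mod 11).
  Combine with x ≡ 2 (mod 5); new modulus lcm = 55.
    Write x = 7 + 11·t and substitute into x ≡ 2 (mod 5): 11·t ≡ 2 − 7 = -5 (mod 5).
    Reduce coefficients mod 5: 1·t ≡ 0 (mod 5).
    So t ≡ 0 (mod 5).
    Then x = 7 + 11·0 = 7, valid modulo lcm(11, 5) = 55: x ≡ 7 (mod 55).
  Combine with x ≡ 5 (mod 9); new modulus lcm = 495.
    Write x = 7 + 55·t and substitute into x ≡ 5 (mod 9): 55·t ≡ 5 − 7 = -2 (mod 9).
    Reduce coefficients mod 9: 1·t ≡ 7 (mod 9).
    So t ≡ 7 (mod 9).
    Then x = 7 + 55·7 = 392, valid modulo lcm(55, 9) = 495: x ≡ 392 (mod 495).
  Combine with x ≡ 2 (mod 4); new modulus lcm = 1980.
    Write x = 392 + 495·t and substitute into x ≡ 2 (mod 4): 495·t ≡ 2 − 392 = -390 (mod 4).
    Reduce coefficients mod 4: 3·t ≡ 2 (mod 4).
    The inverse of 3 mod 4 is 3 (since 3·3 = 9 = 2·4 + 1), so t ≡ 3·2 = 6 ≡ 2 (mod 4).
    Then x = 392 + 495·2 = 1382, valid modulo lcm(495, 4) = 1980: x ≡ 1382 (mod 1980).
Verify against each original: 1382 mod 11 = 7, 1382 mod 5 = 2, 1382 mod 9 = 5, 1382 mod 4 = 2.

x ≡ 1382 (mod 1980).


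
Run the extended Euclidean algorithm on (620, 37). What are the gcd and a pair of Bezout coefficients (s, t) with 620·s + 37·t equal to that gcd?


Euclidean algorithm on (620, 37) — divide until remainder is 0:
  620 = 16 · 37 + 28
  37 = 1 · 28 + 9
  28 = 3 · 9 + 1
  9 = 9 · 1 + 0
gcd(620, 37) = 1.
Track Bezout coefficients alongside the remainders: start with r₀ = 620 = a·1 + b·0 (s = 1, t = 0) and r₁ = 37 = a·0 + b·1 (s = 0, t = 1); each new remainder r_{k+1} = r_{k-1} − q_k·r_k inherits s_{k+1} = s_{k-1} − q_k·s_k, t_{k+1} = t_{k-1} − q_k·t_k, so r_k = a·s_k + b·t_k at every step:
  q = 16: r = 28, s = 1 − 16·0 = 1, t = 0 − 16·1 = -16  (check: 620·1 + 37·(-16) = 28)
  q = 1: r = 9, s = 0 − 1·1 = -1, t = 1 − 1·(-16) = 17  (check: 620·(-1) + 37·17 = 9)
  q = 3: r = 1, s = 1 − 3·(-1) = 4, t = -16 − 3·17 = -67  (check: 620·4 + 37·(-67) = 1)
The row with r = 1 (the gcd) gives the Bezout coefficients s = 4, t = -67.
Result: 620 · (4) + 37 · (-67) = 1.

gcd(620, 37) = 1; s = 4, t = -67 (check: 620·4 + 37·(-67) = 1).
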